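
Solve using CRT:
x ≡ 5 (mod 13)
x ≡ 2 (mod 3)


m₁ = 13, m₂ = 3, gcd = 1, so CRT applies. M = m₁·m₂ = 39
Let M₁ = M/m₁ = 3, M₂ = M/m₂ = 13
Find y₁ ≡ M₁⁻¹ (mod m₁): 3⁻¹ ≡ 9 (mod 13)
Find y₂ ≡ M₂⁻¹ (mod m₂): 13⁻¹ ≡ 1 (mod 3)
x = a₁·M₁·y₁ + a₂·M₂·y₂ = 5·3·9 + 2·13·1 = 161
Reduce mod 39: x ≡ 5
Check: 5 mod 13 = 5 ✓, 5 mod 3 = 2 ✓

x ≡ 5 (mod 39)


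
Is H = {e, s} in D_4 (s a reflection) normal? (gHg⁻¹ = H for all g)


H = {e, s} in D_4 (s a reflection)
r·s·r⁻¹ = sr⁻² ≠ s for n ≥ 3, so {e, s} is not closed under conjugation

No, not a normal subgroup


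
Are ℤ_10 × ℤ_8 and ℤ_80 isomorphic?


Comparing ℤ_10 × ℤ_8 and ℤ_80:
gcd(10,8) = 2 ≠ 1. Max element order in ℤ_10×ℤ_8 is lcm(10,8) = 40 < 80, so it has no element of order 80

No, ℤ_10 × ℤ_8 ≇ ℤ_80


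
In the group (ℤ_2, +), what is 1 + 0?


Operation: addition mod 2
1 + 0 = (a + b) mod 2 with a = 1, b = 0

1 + 0 = 1


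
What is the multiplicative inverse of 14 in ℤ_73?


Use the extended Euclidean algorithm to write 1 = 14·s + 73·t; then s mod 73 is the inverse.
Euclidean algorithm:
  14 = 0·73 + 14
  73 = 5·14 + 3
  14 = 4·3 + 2
  3 = 1·2 + 1
  2 = 2·1 + 0
gcd(14,73) = 1
Back-substitution gives: 14·(-26) + 73·(5) = 1
So 14⁻¹ ≡ -26 ≡ 47 (mod 73)
Check: 14 × 47 = 658 ≡ 1 (mod 73) ✓

14⁻¹ ≡ 47 (mod 73)


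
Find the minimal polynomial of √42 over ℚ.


√42 satisfies x² - 42 = 0, irreducible over ℚ since 42 is squarefree

Minimal polynomial: x² - 42


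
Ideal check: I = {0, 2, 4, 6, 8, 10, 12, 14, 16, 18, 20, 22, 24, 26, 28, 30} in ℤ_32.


Check ideal conditions for I = {0, 2, 4, 6, 8, 10, 12, 14, 16, 18, 20, 22, 24, 26, 28, 30} in ℤ_32:
(1) I is an additive subgroup? Yes
(2) For r ∈ ℤ_32 and a ∈ I: r·a ∈ I? Yes

Yes, I is an ideal of ℤ_32


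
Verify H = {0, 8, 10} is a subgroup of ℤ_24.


Subgroup test for H = {0, 8, 10} in (ℤ_24, +):
(1) 0 ∈ H? Yes
(2) Closure: for all a,b ∈ H, (a+b) mod 24 ∈ H? No  [counterexample: 8 + 8 = 16 ∉ H]
(3) Inverses: for all a ∈ H, -a mod 24 ∈ H? No

No, H is not a subgroup of ℤ_24


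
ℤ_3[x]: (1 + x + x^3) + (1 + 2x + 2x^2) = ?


Add coefficients mod 3:
x^0: 1 + 1 = 2 (mod 3)
x^1: 1 + 2 = 0 (mod 3)
x^2: 0 + 2 = 2 (mod 3)
x^3: 1 + 0 = 1 (mod 3)
Result: 2 + 2x^2 + x^3

f + g = 2 + 2x^2 + x^3


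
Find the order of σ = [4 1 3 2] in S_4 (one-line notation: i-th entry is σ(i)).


Cycle decomposition: (1 4 2)
Cycle lengths: 3
Order = lcm(3) = 3

ord(σ) = 3


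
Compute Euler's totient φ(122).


Factor n: 122 = 2 × 61
φ(n) = n · ∏(1 - 1/p) over distinct primes p | n
φ(122) = 122 · (1 - 1/2) · (1 - 1/61) = 60

φ(122) = 60


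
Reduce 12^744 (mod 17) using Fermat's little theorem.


Fermat's little theorem: if p is prime and gcd(a,p)=1, then a^(p-1) ≡ 1 (mod p)
p = 17 is prime, gcd(12,17) = 1
Reduce exponent: 744 mod 16 = 8
So 12^744 ≡ 12^8 (mod 17)
12^8 mod 17 = 16

12^744 ≡ 16 (mod 17)


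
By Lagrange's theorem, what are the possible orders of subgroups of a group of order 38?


Lagrange's theorem: |H| divides |G|
|G| = 38
Divisors of 38: 1, 2, 19, 38

Possible subgroup orders: {1, 2, 19, 38}


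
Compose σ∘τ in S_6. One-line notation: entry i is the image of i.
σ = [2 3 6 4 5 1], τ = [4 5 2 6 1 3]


σ∘τ: apply τ first, then σ
1 →τ 4 →σ 4
2 →τ 5 →σ 5
3 →τ 2 →σ 3
4 →τ 6 →σ 1
5 →τ 1 →σ 2
6 →τ 3 →σ 6

σ∘τ = [4 5 3 1 2 6]


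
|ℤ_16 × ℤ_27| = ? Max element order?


|ℤ_16 × ℤ_27| = 16 × 27 = 432
Max element order = lcm(16,27) = 432
Cyclic? Yes (gcd=1)

|ℤ_16×ℤ_27| = 432, max element order = 432


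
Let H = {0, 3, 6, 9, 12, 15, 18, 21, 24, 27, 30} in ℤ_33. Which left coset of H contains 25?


25 + H = {25 + h (mod 33) : h ∈ H}
25+0=25, 25+3=28, 25+6=31, 25+9=1, 25+12=4, 25+15=7, 25+18=10, 25+21=13, 25+24=16, 25+27=19, 25+30=22
25 + H = {1, 4, 7, 10, 13, 16, 19, 22, 25, 28, 31} = 1 + H

25 + H = {1, 4, 7, 10, 13, 16, 19, 22, 25, 28, 31}


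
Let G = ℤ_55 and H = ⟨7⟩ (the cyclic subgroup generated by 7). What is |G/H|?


|⟨7⟩| = n / gcd(7, 55) = 55 / 1 = 55
H is normal (ℤ_55 is abelian).
|G/H| = |G| / |H| = 55 / 55 = 1

|G/H| = 1


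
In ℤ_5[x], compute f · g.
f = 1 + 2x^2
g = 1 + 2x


Expand and collect like terms; reduce coefficients mod 5:
x^0: 1·1 = 1 ≡ 1 (mod 5)
x^1: 1·2 + 0·1 = 2 ≡ 2 (mod 5)
x^2: 0·2 + 2·1 = 2 ≡ 2 (mod 5)
x^3: 2·2 = 4 ≡ 4 (mod 5)
Result: 1 + 2x + 2x^2 + 4x^3

f · g = 1 + 2x + 2x^2 + 4x^3


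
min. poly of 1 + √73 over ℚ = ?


Let α = 1 + √73. Then α - 1 = √73, so (α - 1)² = 73, giving α² - 2α - 72 = 0. Degree 2 and α ∉ ℚ, so this is the minimal polynomial.

Minimal polynomial: x² - 2x - 72


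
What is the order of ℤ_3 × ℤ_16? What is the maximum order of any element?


|ℤ_3 × ℤ_16| = 3 × 16 = 48
Max element order = lcm(3,16) = 48
Cyclic? Yes (gcd=1)

|ℤ_3×ℤ_16| = 48, max element order = 48


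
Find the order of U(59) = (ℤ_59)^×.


U(n) is the group of units mod n; |U(n)| = φ(n)
|U(59)| = φ(59) = 58

|U(59) = (ℤ_59)^×| = 58


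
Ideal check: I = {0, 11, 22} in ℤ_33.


Check ideal conditions for I = {0, 11, 22} in ℤ_33:
(1) I is an additive subgroup? Yes
(2) For r ∈ ℤ_33 and a ∈ I: r·a ∈ I? Yes

Yes, I is an ideal of ℤ_33


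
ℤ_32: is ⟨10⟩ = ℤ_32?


g generates ℤ_n iff gcd(g, n) = 1
gcd(10, 32) = 2
Since gcd = 2 ≠ 1, ⟨10⟩ has order 16 < 32, so 10 is not a generator.

No, 10 does not generate ℤ_32


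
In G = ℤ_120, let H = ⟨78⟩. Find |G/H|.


|⟨78⟩| = n / gcd(78, 120) = 120 / 6 = 20
H is normal (ℤ_120 is abelian).
|G/H| = |G| / |H| = 120 / 20 = 6

|G/H| = 6


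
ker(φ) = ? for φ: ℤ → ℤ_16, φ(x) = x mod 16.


Kernel = preimage of identity
ker(φ) = {x ∈ ℤ : x ≡ 0 (mod 16)} = 16ℤ = {0, ±16, ±32, ...}

ker(φ) = 16ℤ


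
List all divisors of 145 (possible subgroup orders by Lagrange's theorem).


Lagrange's theorem: |H| divides |G|
|G| = 145
Divisors of 145: 1, 5, 29, 145

Possible subgroup orders: {1, 5, 29, 145}


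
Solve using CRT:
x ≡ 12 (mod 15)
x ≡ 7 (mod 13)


m₁ = 15, m₂ = 13, gcd = 1, so CRT applies. M = m₁·m₂ = 195
Let M₁ = M/m₁ = 13, M₂ = M/m₂ = 15
Find y₁ ≡ M₁⁻¹ (mod m₁): 13⁻¹ ≡ 7 (mod 15)
Find y₂ ≡ M₂⁻¹ (mod m₂): 15⁻¹ ≡ 7 (mod 13)
x = a₁·M₁·y₁ + a₂·M₂·y₂ = 12·13·7 + 7·15·7 = 1827
Reduce mod 195: x ≡ 72
Check: 72 mod 15 = 12 ✓, 72 mod 13 = 7 ✓

x ≡ 72 (mod 195)


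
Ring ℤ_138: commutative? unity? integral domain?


ℤ_138 is a commutative ring with unity 1; 138 = 2×69 is composite, so 2·69 ≡ 0 gives zero divisors (not an integral domain)
Commutative: Yes
Integral domain: No
Has unity: Yes

ℤ_138: Commutative=Yes, Unity=Yes


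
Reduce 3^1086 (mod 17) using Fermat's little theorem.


Fermat's little theorem: if p is prime and gcd(a,p)=1, then a^(p-1) ≡ 1 (mod p)
p = 17 is prime, gcd(3,17) = 1
Reduce exponent: 1086 mod 16 = 14
So 3^1086 ≡ 3^14 (mod 17)
3^14 mod 17 = 2

3^1086 ≡ 2 (mod 17)


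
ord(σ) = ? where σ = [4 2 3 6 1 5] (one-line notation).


Cycle decomposition: (1 4 6 5)
Cycle lengths: 4
Order = lcm(4) = 4

ord(σ) = 4


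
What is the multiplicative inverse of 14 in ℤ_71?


Use the extended Euclidean algorithm to write 1 = 14·s + 71·t; then s mod 71 is the inverse.
Euclidean algorithm:
  14 = 0·71 + 14
  71 = 5·14 + 1
  14 = 14·1 + 0
gcd(14,71) = 1
Back-substitution gives: 14·(-5) + 71·(1) = 1
So 14⁻¹ ≡ -5 ≡ 66 (mod 71)
Check: 14 × 66 = 924 ≡ 1 (mod 71) ✓

14⁻¹ ≡ 66 (mod 71)


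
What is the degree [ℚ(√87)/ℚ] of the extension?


√87 has minimal polynomial x² - 87 (irreducible over ℚ since 87 is squarefree)

[ℚ(√87)/ℚ] = 2


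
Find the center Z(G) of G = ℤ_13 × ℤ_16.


Z(G) = {g ∈ G | gx = xg for all x ∈ G}
Direct product of abelian groups is abelian, so Z(G) = G

Z(ℤ_13 × ℤ_16) = ℤ_13 × ℤ_16


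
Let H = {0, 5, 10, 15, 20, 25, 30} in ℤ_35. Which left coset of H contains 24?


24 + H = {24 + h (mod 35) : h ∈ H}
24+0=24, 24+5=29, 24+10=34, 24+15=4, 24+20=9, 24+25=14, 24+30=19
24 + H = {4, 9, 14, 19, 24, 29, 34} = 4 + H

24 + H = {4, 9, 14, 19, 24, 29, 34}


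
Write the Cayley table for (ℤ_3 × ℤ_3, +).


Elements: {(0,0), (0,1), (0,2), (1,0), (1,1), (1,2), (2,0), (2,1), (2,2)}
Operation: componentwise addition mod (3, 3)
Entry (a, b) = ((a₁+b₁) mod 3, (a₂+b₂) mod 3)

Cayley table:
      | (0,0) | (0,1) | (0,2) | (1,0) | (1,1) | (1,2) | (2,0) | (2,1) | (2,2)
(0,0) | (0,0) | (0,1) | (0,2) | (1,0) | (1,1) | (1,2) | (2,0) | (2,1) | (2,2)
(0,1) | (0,1) | (0,2) | (0,0) | (1,1) | (1,2) | (1,0) | (2,1) | (2,2) | (2,0)
(0,2) | (0,2) | (0,0) | (0,1) | (1,2) | (1,0) | (1,1) | (2,2) | (2,0) | (2,1)
(1,0) | (1,0) | (1,1) | (1,2) | (2,0) | (2,1) | (2,2) | (0,0) | (0,1) | (0,2)
(1,1) | (1,1) | (1,2) | (1,0) | (2,1) | (2,2) | (2,0) | (0,1) | (0,2) | (0,0)
(1,2) | (1,2) | (1,0) | (1,1) | (2,2) | (2,0) | (2,1) | (0,2) | (0,0) | (0,1)
(2,0) | (2,0) | (2,1) | (2,2) | (0,0) | (0,1) | (0,2) | (1,0) | (1,1) | (1,2)
(2,1) | (2,1) | (2,2) | (2,0) | (0,1) | (0,2) | (0,0) | (1,1) | (1,2) | (1,0)
(2,2) | (2,2) | (2,0) | (2,1) | (0,2) | (0,0) | (0,1) | (1,2) | (1,0) | (1,1)


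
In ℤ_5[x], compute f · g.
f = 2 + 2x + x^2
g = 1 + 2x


Expand and collect like terms; reduce coefficients mod 5:
x^0: 2·1 = 2 ≡ 2 (mod 5)
x^1: 2·2 + 2·1 = 6 ≡ 1 (mod 5)
x^2: 2·2 + 1·1 = 5 ≡ 0 (mod 5)
x^3: 1·2 = 2 ≡ 2 (mod 5)
Result: 2 + x + 2x^3

f · g = 2 + x + 2x^3


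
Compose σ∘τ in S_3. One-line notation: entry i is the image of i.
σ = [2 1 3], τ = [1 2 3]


σ∘τ: apply τ first, then σ
1 →τ 1 →σ 2
2 →τ 2 →σ 1
3 →τ 3 →σ 3

σ∘τ = [2 1 3]


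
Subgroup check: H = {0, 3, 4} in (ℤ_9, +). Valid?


Subgroup test for H = {0, 3, 4} in (ℤ_9, +):
(1) 0 ∈ H? Yes
(2) Closure: for all a,b ∈ H, (a+b) mod 9 ∈ H? No  [counterexample: 3 + 3 = 6 ∉ H]
(3) Inverses: for all a ∈ H, -a mod 9 ∈ H? No

No, H is not a subgroup of ℤ_9


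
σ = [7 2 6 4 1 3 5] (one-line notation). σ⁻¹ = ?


To find σ⁻¹, swap domain and range:
σ(1) = 7 → σ⁻¹(7) = 1
σ(2) = 2 → σ⁻¹(2) = 2
σ(3) = 6 → σ⁻¹(6) = 3
σ(4) = 4 → σ⁻¹(4) = 4
σ(5) = 1 → σ⁻¹(1) = 5
σ(6) = 3 → σ⁻¹(3) = 6
σ(7) = 5 → σ⁻¹(5) = 7

σ⁻¹ = [5 2 6 4 7 3 1]


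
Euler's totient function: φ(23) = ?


φ(n) = count of k ∈ {1,...,n} with gcd(k,n)=1
Coprimes to 23: {1, 2, 3, 4, 5, 6, 7, 8, 9, 10, 11, 12, 13, 14, 15, 16, 17, 18, 19, 20, 21, 22}
Count: 22

φ(23) = 22


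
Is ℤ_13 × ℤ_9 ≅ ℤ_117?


Comparing ℤ_13 × ℤ_9 and ℤ_117:
gcd(13,9) = 1, so ℤ_13 × ℤ_9 ≅ ℤ_117 (CRT)

Yes, ℤ_13 × ℤ_9 ≅ ℤ_117


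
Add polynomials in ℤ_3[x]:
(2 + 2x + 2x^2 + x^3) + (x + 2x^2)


Add coefficients mod 3:
x^0: 2 + 0 = 2 (mod 3)
x^1: 2 + 1 = 0 (mod 3)
x^2: 2 + 2 = 1 (mod 3)
x^3: 1 + 0 = 1 (mod 3)
Result: 2 + x^2 + x^3

f + g = 2 + x^2 + x^3


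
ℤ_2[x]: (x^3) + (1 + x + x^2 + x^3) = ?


Add coefficients mod 2:
x^0: 0 + 1 = 1 (mod 2)
x^1: 0 + 1 = 1 (mod 2)
x^2: 0 + 1 = 1 (mod 2)
x^3: 1 + 1 = 0 (mod 2)
Result: 1 + x + x^2

f + g = 1 + x + x^2


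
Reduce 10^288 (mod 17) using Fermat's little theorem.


Fermat's little theorem: if p is prime and gcd(a,p)=1, then a^(p-1) ≡ 1 (mod p)
p = 17 is prime, gcd(10,17) = 1
Reduce exponent: 288 mod 16 = 0
So 10^288 ≡ 10^0 (mod 17)
10^0 = 1

10^288 ≡ 1 (mod 17)


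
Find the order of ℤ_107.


ℤ_n has n elements.

|ℤ_107| = 107


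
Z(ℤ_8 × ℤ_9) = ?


Z(G) = {g ∈ G | gx = xg for all x ∈ G}
Direct product of abelian groups is abelian, so Z(G) = G

Z(ℤ_8 × ℤ_9) = ℤ_8 × ℤ_9


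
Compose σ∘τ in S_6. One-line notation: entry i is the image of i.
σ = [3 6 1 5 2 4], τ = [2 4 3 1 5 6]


σ∘τ: apply τ first, then σ
1 →τ 2 →σ 6
2 →τ 4 →σ 5
3 →τ 3 →σ 1
4 →τ 1 →σ 3
5 →τ 5 →σ 2
6 →τ 6 →σ 4

σ∘τ = [6 5 1 3 2 4]


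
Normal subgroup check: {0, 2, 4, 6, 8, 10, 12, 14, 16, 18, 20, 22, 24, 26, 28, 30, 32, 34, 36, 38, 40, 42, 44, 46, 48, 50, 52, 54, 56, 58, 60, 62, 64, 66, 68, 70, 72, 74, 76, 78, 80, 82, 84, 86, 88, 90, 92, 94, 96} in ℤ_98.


H = {0, 2, 4, 6, 8, 10, 12, 14, 16, 18, 20, 22, 24, 26, 28, 30, 32, 34, 36, 38, 40, 42, 44, 46, 48, 50, 52, 54, 56, 58, 60, 62, 64, 66, 68, 70, 72, 74, 76, 78, 80, 82, 84, 86, 88, 90, 92, 94, 96} in ℤ_98
ℤ_98 is abelian; every subgroup of an abelian group is normal

Yes, normal subgroup


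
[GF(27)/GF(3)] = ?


GF(27) = GF(3^3), so the extension degree is 3

[GF(27)/GF(3)] = 3


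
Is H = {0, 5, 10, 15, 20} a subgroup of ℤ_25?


Subgroup test for H = {0, 5, 10, 15, 20} in (ℤ_25, +):
(1) 0 ∈ H? Yes
(2) Closure: for all a,b ∈ H, (a+b) mod 25 ∈ H? Yes
(3) Inverses: for all a ∈ H, -a mod 25 ∈ H? Yes

Yes, H is a subgroup of ℤ_25


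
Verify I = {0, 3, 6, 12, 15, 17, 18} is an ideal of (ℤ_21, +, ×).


Check ideal conditions for I = {0, 3, 6, 12, 15, 17, 18} in ℤ_21:
(1) I is an additive subgroup? No
(2) For r ∈ ℤ_21 and a ∈ I: r·a ∈ I? No  [counterexample: r=2, a=15, r·a mod 21 = 9 ∉ I]

No, I is not an ideal of ℤ_21


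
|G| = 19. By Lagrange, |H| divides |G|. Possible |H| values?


Lagrange's theorem: |H| divides |G|
|G| = 19
Divisors of 19: 1, 19

Possible subgroup orders: {1, 19}


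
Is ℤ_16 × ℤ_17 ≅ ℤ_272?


Comparing ℤ_16 × ℤ_17 and ℤ_272:
gcd(16,17) = 1, so ℤ_16 × ℤ_17 ≅ ℤ_272 (CRT)

Yes, ℤ_16 × ℤ_17 ≅ ℤ_272


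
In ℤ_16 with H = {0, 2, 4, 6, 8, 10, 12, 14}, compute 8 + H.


8 + H = {8 + h (mod 16) : h ∈ H}
8+0=8, 8+2=10, 8+4=12, 8+6=14, 8+8=0, 8+10=2, 8+12=4, 8+14=6
8 + H = {0, 2, 4, 6, 8, 10, 12, 14} = 0 + H

8 + H = {0, 2, 4, 6, 8, 10, 12, 14}


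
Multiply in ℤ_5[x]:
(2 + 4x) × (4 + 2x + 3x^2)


Expand and collect like terms; reduce coefficients mod 5:
x^0: 2·4 = 8 ≡ 3 (mod 5)
x^1: 2·2 + 4·4 = 20 ≡ 0 (mod 5)
x^2: 2·3 + 4·2 = 14 ≡ 4 (mod 5)
x^3: 4·3 = 12 ≡ 2 (mod 5)
Result: 3 + 4x^2 + 2x^3

f · g = 3 + 4x^2 + 2x^3


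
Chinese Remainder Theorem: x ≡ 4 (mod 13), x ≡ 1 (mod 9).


m₁ = 13, m₂ = 9, gcd = 1, so CRT applies. M = m₁·m₂ = 117
Let M₁ = M/m₁ = 9, M₂ = M/m₂ = 13
Find y₁ ≡ M₁⁻¹ (mod m₁): 9⁻¹ ≡ 3 (mod 13)
Find y₂ ≡ M₂⁻¹ (mod m₂): 13⁻¹ ≡ 7 (mod 9)
x = a₁·M₁·y₁ + a₂·M₂·y₂ = 4·9·3 + 1·13·7 = 199
Reduce mod 117: x ≡ 82
Check: 82 mod 13 = 4 ✓, 82 mod 9 = 1 ✓

x ≡ 82 (mod 117)


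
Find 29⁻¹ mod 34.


Use the extended Euclidean algorithm to write 1 = 29·s + 34·t; then s mod 34 is the inverse.
Euclidean algorithm:
  29 = 0·34 + 29
  34 = 1·29 + 5
  29 = 5·5 + 4
  5 = 1·4 + 1
  4 = 4·1 + 0
gcd(29,34) = 1
Back-substitution gives: 29·(-7) + 34·(6) = 1
So 29⁻¹ ≡ -7 ≡ 27 (mod 34)
Check: 29 × 27 = 783 ≡ 1 (mod 34) ✓

29⁻¹ ≡ 27 (mod 34)


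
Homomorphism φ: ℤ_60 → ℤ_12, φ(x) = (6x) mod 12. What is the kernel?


Kernel = preimage of identity
ker(φ) = {x ∈ ℤ_60 : 6x ≡ 0 (mod 12)}. Since 12 | 60, φ is well-defined. The kernel is the cyclic subgroup ⟨2⟩ of ℤ_60 (order 30), i.e. {0, 2, 4, 6, 8, 10, 12, 14, 16, 18, 20, 22, 24, 26, 28, 30, 32, 34, 36, 38, 40, 42, 44, 46, 48, 50, 52, 54, 56, 58}

ker(φ) = {0, 2, 4, 6, 8, 10, 12, 14, 16, 18, 20, 22, 24, 26, 28, 30, 32, 34, 36, 38, 40, 42, 44, 46, 48, 50, 52, 54, 56, 58}


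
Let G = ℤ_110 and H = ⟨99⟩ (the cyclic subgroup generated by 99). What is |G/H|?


|⟨99⟩| = n / gcd(99, 110) = 110 / 11 = 10
H is normal (ℤ_110 is abelian).
|G/H| = |G| / |H| = 110 / 10 = 11

|G/H| = 11


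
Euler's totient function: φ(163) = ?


Factor n: 163 = 163
φ(n) = n · ∏(1 - 1/p) over distinct primes p | n
φ(163) = 163 · (1 - 1/163) = 162

φ(163) = 162


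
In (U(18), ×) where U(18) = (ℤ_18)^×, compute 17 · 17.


Operation: multiplication mod 18
17 · 17 = (a × b) mod 18 with a = 17, b = 17

17 · 17 = 1


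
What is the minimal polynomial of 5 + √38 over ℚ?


Let α = 5 + √38. Then α - 5 = √38, so (α - 5)² = 38, giving α² - 10α - 13 = 0. Degree 2 and α ∉ ℚ, so this is the minimal polynomial.

Minimal polynomial: x² - 10x - 13


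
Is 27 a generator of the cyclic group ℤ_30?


g generates ℤ_n iff gcd(g, n) = 1
gcd(27, 30) = 3
Since gcd = 3 ≠ 1, ⟨27⟩ has order 10 < 30, so 27 is not a generator.

No, 27 does not generate ℤ_30


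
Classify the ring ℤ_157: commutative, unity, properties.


ℤ_157 is a commutative ring with unity 1; 157 is prime, so ℤ_157 is a field (hence an integral domain)
Commutative: Yes
Integral domain: Yes
Has unity: Yes

ℤ_157: Commutative=Yes, Unity=Yes


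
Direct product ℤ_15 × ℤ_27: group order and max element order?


|ℤ_15 × ℤ_27| = 15 × 27 = 405
Max element order = lcm(15,27) = 135
Cyclic? No (gcd=3)

|ℤ_15×ℤ_27| = 405, max element order = 135


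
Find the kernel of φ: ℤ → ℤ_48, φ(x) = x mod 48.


Kernel = preimage of identity
ker(φ) = {x ∈ ℤ : x ≡ 0 (mod 48)} = 48ℤ = {0, ±48, ±96, ...}

ker(φ) = 48ℤ


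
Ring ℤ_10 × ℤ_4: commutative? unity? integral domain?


Direct product ring; commutative with unity (1,1); but (1,0)·(0,1) = (0,0) gives zero divisors, so not an integral domain
Commutative: Yes
Integral domain: No
Has unity: Yes

ℤ_10 × ℤ_4: Commutative=Yes, Unity=Yes


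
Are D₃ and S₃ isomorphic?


Comparing D₃ and S₃:
Both are the unique non-abelian group of order 6

Yes, D₃ ≅ S₃


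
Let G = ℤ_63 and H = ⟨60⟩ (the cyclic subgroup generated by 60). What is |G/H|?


|⟨60⟩| = n / gcd(60, 63) = 63 / 3 = 21
H is normal (ℤ_63 is abelian).
|G/H| = |G| / |H| = 63 / 21 = 3

|G/H| = 3


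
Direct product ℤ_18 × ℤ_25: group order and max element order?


|ℤ_18 × ℤ_25| = 18 × 25 = 450
Max element order = lcm(18,25) = 450
Cyclic? Yes (gcd=1)

|ℤ_18×ℤ_25| = 450, max element order = 450


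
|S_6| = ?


|S_n| = n! (number of permutations of n symbols)
|S_6| = 6! = 720

|S_6| = 720


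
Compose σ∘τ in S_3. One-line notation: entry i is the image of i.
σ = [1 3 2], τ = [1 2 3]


σ∘τ: apply τ first, then σ
1 →τ 1 →σ 1
2 →τ 2 →σ 3
3 →τ 3 →σ 2

σ∘τ = [1 3 2]


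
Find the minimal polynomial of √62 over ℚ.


√62 satisfies x² - 62 = 0, irreducible over ℚ since 62 is squarefree

Minimal polynomial: x² - 62


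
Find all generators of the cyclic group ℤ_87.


g generates ℤ_n iff gcd(g,n) = 1
Prime factors of 87: 3, 29
Generators are g ∈ {1,...,86} not divisible by any of these primes.
Generators: {1, 2, 4, 5, 7, 8, 10, 11, 13, 14, 16, 17, 19, 20, 22, 23, 25, 26, 28, 31, 32, 34, 35, 37, 38, 40, 41, 43, 44, 46, 47, 49, 50, 52, 53, 55, 56, 59, 61, 62, 64, 65, 67, 68, 70, 71, 73, 74, 76, 77, 79, 80, 82, 83, 85, 86}
Number of generators = φ(87) = 56

Generators of ℤ_87 = {1, 2, 4, 5, 7, 8, 10, 11, 13, 14, 16, 17, 19, 20, 22, 23, 25, 26, 28, 31, 32, 34, 35, 37, 38, 40, 41, 43, 44, 46, 47, 49, 50, 52, 53, 55, 56, 59, 61, 62, 64, 65, 67, 68, 70, 71, 73, 74, 76, 77, 79, 80, 82, 83, 85, 86}


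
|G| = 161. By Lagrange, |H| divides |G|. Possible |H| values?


Lagrange's theorem: |H| divides |G|
|G| = 161
Divisors of 161: 1, 7, 23, 161

Possible subgroup orders: {1, 7, 23, 161}


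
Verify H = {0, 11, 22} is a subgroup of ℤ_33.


Subgroup test for H = {0, 11, 22} in (ℤ_33, +):
(1) 0 ∈ H? Yes
(2) Closure: for all a,b ∈ H, (a+b) mod 33 ∈ H? Yes
(3) Inverses: for all a ∈ H, -a mod 33 ∈ H? Yes

Yes, H is a subgroup of ℤ_33


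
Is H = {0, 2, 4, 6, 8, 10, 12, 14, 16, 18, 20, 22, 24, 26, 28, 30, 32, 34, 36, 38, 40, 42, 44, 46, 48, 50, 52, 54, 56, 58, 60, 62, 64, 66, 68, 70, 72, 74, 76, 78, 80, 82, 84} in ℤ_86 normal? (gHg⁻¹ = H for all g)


H = {0, 2, 4, 6, 8, 10, 12, 14, 16, 18, 20, 22, 24, 26, 28, 30, 32, 34, 36, 38, 40, 42, 44, 46, 48, 50, 52, 54, 56, 58, 60, 62, 64, 66, 68, 70, 72, 74, 76, 78, 80, 82, 84} in ℤ_86
ℤ_86 is abelian; every subgroup of an abelian group is normal

Yes, normal subgroup


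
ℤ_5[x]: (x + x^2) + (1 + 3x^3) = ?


Add coefficients mod 5:
x^0: 0 + 1 = 1 (mod 5)
x^1: 1 + 0 = 1 (mod 5)
x^2: 1 + 0 = 1 (mod 5)
x^3: 0 + 3 = 3 (mod 5)
Result: 1 + x + x^2 + 3x^3

f + g = 1 + x + x^2 + 3x^3


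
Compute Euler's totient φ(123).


Factor n: 123 = 3 × 41
φ(n) = n · ∏(1 - 1/p) over distinct primes p | n
φ(123) = 123 · (1 - 1/3) · (1 - 1/41) = 80

φ(123) = 80


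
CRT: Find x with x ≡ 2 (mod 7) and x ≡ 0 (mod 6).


m₁ = 7, m₂ = 6, gcd = 1, so CRT applies. M = m₁·m₂ = 42
Let M₁ = M/m₁ = 6, M₂ = M/m₂ = 7
Find y₁ ≡ M₁⁻¹ (mod m₁): 6⁻¹ ≡ 6 (mod 7)
Find y₂ ≡ M₂⁻¹ (mod m₂): 7⁻¹ ≡ 1 (mod 6)
x = a₁·M₁·y₁ + a₂·M₂·y₂ = 2·6·6 + 0·7·1 = 72
Reduce mod 42: x ≡ 30
Check: 30 mod 7 = 2 ✓, 30 mod 6 = 0 ✓

x ≡ 30 (mod 42)


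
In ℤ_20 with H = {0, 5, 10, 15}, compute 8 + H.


8 + H = {8 + h (mod 20) : h ∈ H}
8+0=8, 8+5=13, 8+10=18, 8+15=3
8 + H = {3, 8, 13, 18} = 3 + H

8 + H = {3, 8, 13, 18}


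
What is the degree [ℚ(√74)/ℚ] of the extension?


√74 has minimal polynomial x² - 74 (irreducible over ℚ since 74 is squarefree)

[ℚ(√74)/ℚ] = 2


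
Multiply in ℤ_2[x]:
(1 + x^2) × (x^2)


Expand and collect like terms; reduce coefficients mod 2:
x^0: 1·0 = 0 ≡ 0 (mod 2)
x^1: 1·0 + 0·0 = 0 ≡ 0 (mod 2)
x^2: 1·1 + 0·0 + 1·0 = 1 ≡ 1 (mod 2)
x^3: 0·1 + 1·0 = 0 ≡ 0 (mod 2)
x^4: 1·1 = 1 ≡ 1 (mod 2)
Result: x^2 + x^4

f · g = x^2 + x^4


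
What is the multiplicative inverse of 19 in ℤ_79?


Use the extended Euclidean algorithm to write 1 = 19·s + 79·t; then s mod 79 is the inverse.
Euclidean algorithm:
  19 = 0·79 + 19
  79 = 4·19 + 3
  19 = 6·3 + 1
  3 = 3·1 + 0
gcd(19,79) = 1
Back-substitution gives: 19·(25) + 79·(-6) = 1
So 19⁻¹ ≡ 25 ≡ 25 (mod 79)
Check: 19 × 25 = 475 ≡ 1 (mod 79) ✓

19⁻¹ ≡ 25 (mod 79)


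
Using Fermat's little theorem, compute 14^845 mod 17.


Fermat's little theorem: if p is prime and gcd(a,p)=1, then a^(p-1) ≡ 1 (mod p)
p = 17 is prime, gcd(14,17) = 1
Reduce exponent: 845 mod 16 = 13
So 14^845 ≡ 14^13 (mod 17)
14^13 mod 17 = 5

14^845 ≡ 5 (mod 17)


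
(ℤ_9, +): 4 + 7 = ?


Operation: addition mod 9
4 + 7 = (a + b) mod 9 with a = 4, b = 7

4 + 7 = 2


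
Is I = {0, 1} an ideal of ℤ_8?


Check ideal conditions for I = {0, 1} in ℤ_8:
(1) I is an additive subgroup? No
(2) For r ∈ ℤ_8 and a ∈ I: r·a ∈ I? No  [counterexample: r=2, a=1, r·a mod 8 = 2 ∉ I]

No, I is not an ideal of ℤ_8


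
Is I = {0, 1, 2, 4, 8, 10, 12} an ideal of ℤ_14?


Check ideal conditions for I = {0, 1, 2, 4, 8, 10, 12} in ℤ_14:
(1) I is an additive subgroup? No
(2) For r ∈ ℤ_14 and a ∈ I: r·a ∈ I? No  [counterexample: r=2, a=10, r·a mod 14 = 6 ∉ I]

No, I is not an ideal of ℤ_14


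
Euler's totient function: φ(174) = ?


Factor n: 174 = 2 × 3 × 29
φ(n) = n · ∏(1 - 1/p) over distinct primes p | n
φ(174) = 174 · (1 - 1/2) · (1 - 1/3) · (1 - 1/29) = 56

φ(174) = 56


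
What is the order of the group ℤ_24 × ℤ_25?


|A × B| = |A| · |B|
|ℤ_24 × ℤ_25| = 24 × 25 = 600

|ℤ_24 × ℤ_25| = 600


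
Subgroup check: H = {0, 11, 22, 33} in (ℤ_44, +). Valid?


Subgroup test for H = {0, 11, 22, 33} in (ℤ_44, +):
(1) 0 ∈ H? Yes
(2) Closure: for all a,b ∈ H, (a+b) mod 44 ∈ H? Yes
(3) Inverses: for all a ∈ H, -a mod 44 ∈ H? Yes

Yes, H is a subgroup of ℤ_44


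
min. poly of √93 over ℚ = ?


√93 satisfies x² - 93 = 0, irreducible over ℚ since 93 is squarefree

Minimal polynomial: x² - 93


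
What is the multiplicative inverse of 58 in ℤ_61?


Use the extended Euclidean algorithm to write 1 = 58·s + 61·t; then s mod 61 is the inverse.
Euclidean algorithm:
  58 = 0·61 + 58
  61 = 1·58 + 3
  58 = 19·3 + 1
  3 = 3·1 + 0
gcd(58,61) = 1
Back-substitution gives: 58·(20) + 61·(-19) = 1
So 58⁻¹ ≡ 20 ≡ 20 (mod 61)
Check: 58 × 20 = 1160 ≡ 1 (mod 61) ✓

58⁻¹ ≡ 20 (mod 61)


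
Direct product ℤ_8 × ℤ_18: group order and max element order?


|ℤ_8 × ℤ_18| = 8 × 18 = 144
Max element order = lcm(8,18) = 72
Cyclic? No (gcd=2)

|ℤ_8×ℤ_18| = 144, max element order = 72


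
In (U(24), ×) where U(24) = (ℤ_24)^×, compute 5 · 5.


Operation: multiplication mod 24
5 · 5 = (a × b) mod 24 with a = 5, b = 5

5 · 5 = 1


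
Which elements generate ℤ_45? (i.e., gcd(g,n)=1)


g generates ℤ_n iff gcd(g,n) = 1
Prime factors of 45: 3, 5
Generators are g ∈ {1,...,44} not divisible by any of these primes.
Generators: {1, 2, 4, 7, 8, 11, 13, 14, 16, 17, 19, 22, 23, 26, 28, 29, 31, 32, 34, 37, 38, 41, 43, 44}
Number of generators = φ(45) = 24

Generators of ℤ_45 = {1, 2, 4, 7, 8, 11, 13, 14, 16, 17, 19, 22, 23, 26, 28, 29, 31, 32, 34, 37, 38, 41, 43, 44}


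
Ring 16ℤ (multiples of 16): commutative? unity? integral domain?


16ℤ is a commutative ring under +,× but has no multiplicative identity (1 ∉ 16ℤ); it has no zero divisors, but without unity it is not an integral domain
Commutative: Yes
Integral domain: No
Has unity: No

16ℤ (multiples of 16): Commutative=Yes, Unity=No


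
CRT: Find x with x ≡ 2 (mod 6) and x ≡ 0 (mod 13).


m₁ = 6, m₂ = 13, gcd = 1, so CRT applies. M = m₁·m₂ = 78
Let M₁ = M/m₁ = 13, M₂ = M/m₂ = 6
Find y₁ ≡ M₁⁻¹ (mod m₁): 13⁻¹ ≡ 1 (mod 6)
Find y₂ ≡ M₂⁻¹ (mod m₂): 6⁻¹ ≡ 11 (mod 13)
x = a₁·M₁·y₁ + a₂·M₂·y₂ = 2·13·1 + 0·6·11 = 26
Reduce mod 78: x ≡ 26
Check: 26 mod 6 = 2 ✓, 26 mod 13 = 0 ✓

x ≡ 26 (mod 78)


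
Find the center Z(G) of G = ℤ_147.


Z(G) = {g ∈ G | gx = xg for all x ∈ G}
ℤ_147 is abelian, so Z(G) = G

Z(ℤ_147) = ℤ_147


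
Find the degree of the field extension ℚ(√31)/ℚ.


√31 has minimal polynomial x² - 31 (irreducible over ℚ since 31 is squarefree)

[ℚ(√31)/ℚ] = 2


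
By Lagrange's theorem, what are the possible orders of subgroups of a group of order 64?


Lagrange's theorem: |H| divides |G|
|G| = 64
Divisors of 64: 1, 2, 4, 8, 16, 32, 64

Possible subgroup orders: {1, 2, 4, 8, 16, 32, 64}


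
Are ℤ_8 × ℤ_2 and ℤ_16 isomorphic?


Comparing ℤ_8 × ℤ_2 and ℤ_16:
gcd(8,2) = 2 ≠ 1. Max element order in ℤ_8×ℤ_2 is lcm(8,2) = 8 < 16, so it has no element of order 16

No, ℤ_8 × ℤ_2 ≇ ℤ_16


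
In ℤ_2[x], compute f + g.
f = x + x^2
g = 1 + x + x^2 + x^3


Add coefficients mod 2:
x^0: 0 + 1 = 1 (mod 2)
x^1: 1 + 1 = 0 (mod 2)
x^2: 1 + 1 = 0 (mod 2)
x^3: 0 + 1 = 1 (mod 2)
Result: 1 + x^3

f + g = 1 + x^3


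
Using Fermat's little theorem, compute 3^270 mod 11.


Fermat's little theorem: if p is prime and gcd(a,p)=1, then a^(p-1) ≡ 1 (mod p)
p = 11 is prime, gcd(3,11) = 1
Reduce exponent: 270 mod 10 = 0
So 3^270 ≡ 3^0 (mod 11)
3^0 = 1

3^270 ≡ 1 (mod 11)


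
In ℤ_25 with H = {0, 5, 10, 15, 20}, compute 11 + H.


11 + H = {11 + h (mod 25) : h ∈ H}
11+0=11, 11+5=16, 11+10=21, 11+15=1, 11+20=6
11 + H = {1, 6, 11, 16, 21} = 1 + H

11 + H = {1, 6, 11, 16, 21}


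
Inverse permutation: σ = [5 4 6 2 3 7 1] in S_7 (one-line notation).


To find σ⁻¹, swap domain and range:
σ(1) = 5 → σ⁻¹(5) = 1
σ(2) = 4 → σ⁻¹(4) = 2
σ(3) = 6 → σ⁻¹(6) = 3
σ(4) = 2 → σ⁻¹(2) = 4
σ(5) = 3 → σ⁻¹(3) = 5
σ(6) = 7 → σ⁻¹(7) = 6
σ(7) = 1 → σ⁻¹(1) = 7

σ⁻¹ = [7 4 5 2 1 3 6]


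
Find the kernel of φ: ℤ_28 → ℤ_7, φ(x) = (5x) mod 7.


Kernel = preimage of identity
ker(φ) = {x ∈ ℤ_28 : 5x ≡ 0 (mod 7)}. Since 7 | 28, φ is well-defined. The kernel is the cyclic subgroup ⟨7⟩ of ℤ_28 (order 4), i.e. {0, 7, 14, 21}

ker(φ) = {0, 7, 14, 21}


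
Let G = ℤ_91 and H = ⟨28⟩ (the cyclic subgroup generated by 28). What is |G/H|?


|⟨28⟩| = n / gcd(28, 91) = 91 / 7 = 13
H is normal (ℤ_91 is abelian).
|G/H| = |G| / |H| = 91 / 13 = 7

|G/H| = 7


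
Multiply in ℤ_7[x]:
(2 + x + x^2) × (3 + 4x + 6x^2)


Expand and collect like terms; reduce coefficients mod 7:
x^0: 2·3 = 6 ≡ 6 (mod 7)
x^1: 2·4 + 1·3 = 11 ≡ 4 (mod 7)
x^2: 2·6 + 1·4 + 1·3 = 19 ≡ 5 (mod 7)
x^3: 1·6 + 1·4 = 10 ≡ 3 (mod 7)
x^4: 1·6 = 6 ≡ 6 (mod 7)
Result: 6 + 4x + 5x^2 + 3x^3 + 6x^4

f · g = 6 + 4x + 5x^2 + 3x^3 + 6x^4


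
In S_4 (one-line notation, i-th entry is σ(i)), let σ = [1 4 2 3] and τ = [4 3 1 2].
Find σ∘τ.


σ∘τ: apply τ first, then σ
1 →τ 4 →σ 3
2 →τ 3 →σ 2
3 →τ 1 →σ 1
4 →τ 2 →σ 4

σ∘τ = [3 2 1 4]


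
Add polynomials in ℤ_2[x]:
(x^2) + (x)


Add coefficients mod 2:
x^0: 0 + 0 = 0 (mod 2)
x^1: 0 + 1 = 1 (mod 2)
x^2: 1 + 0 = 1 (mod 2)
Result: x + x^2

f + g = x + x^2


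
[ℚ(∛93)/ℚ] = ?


∛93 has minimal polynomial x³ - 93 (irreducible over ℚ since 93 is not a perfect cube)

[ℚ(∛93)/ℚ] = 3


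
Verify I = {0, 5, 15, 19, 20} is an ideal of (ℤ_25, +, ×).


Check ideal conditions for I = {0, 5, 15, 19, 20} in ℤ_25:
(1) I is an additive subgroup? No
(2) For r ∈ ℤ_25 and a ∈ I: r·a ∈ I? No  [counterexample: r=2, a=5, r·a mod 25 = 10 ∉ I]

No, I is not an ideal of ℤ_25


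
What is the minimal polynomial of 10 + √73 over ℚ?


Let α = 10 + √73. Then α - 10 = √73, so (α - 10)² = 73, giving α² - 20α + 27 = 0. Degree 2 and α ∉ ℚ, so this is the minimal polynomial.

Minimal polynomial: x² - 20x + 27


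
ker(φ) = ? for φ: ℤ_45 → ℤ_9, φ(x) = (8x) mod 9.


Kernel = preimage of identity
ker(φ) = {x ∈ ℤ_45 : 8x ≡ 0 (mod 9)}. Since 9 | 45, φ is well-defined. The kernel is the cyclic subgroup ⟨9⟩ of ℤ_45 (order 5), i.e. {0, 9, 18, 27, 36}

ker(φ) = {0, 9, 18, 27, 36}


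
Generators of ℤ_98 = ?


g generates ℤ_n iff gcd(g,n) = 1
Prime factors of 98: 2, 7
Generators are g ∈ {1,...,97} not divisible by any of these primes.
Generators: {1, 3, 5, 9, 11, 13, 15, 17, 19, 23, 25, 27, 29, 31, 33, 37, 39, 41, 43, 45, 47, 51, 53, 55, 57, 59, 61, 65, 67, 69, 71, 73, 75, 79, 81, 83, 85, 87, 89, 93, 95, 97}
Number of generators = φ(98) = 42

Generators of ℤ_98 = {1, 3, 5, 9, 11, 13, 15, 17, 19, 23, 25, 27, 29, 31, 33, 37, 39, 41, 43, 45, 47, 51, 53, 55, 57, 59, 61, 65, 67, 69, 71, 73, 75, 79, 81, 83, 85, 87, 89, 93, 95, 97}


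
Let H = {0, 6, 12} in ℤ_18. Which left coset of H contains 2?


2 + H = {2 + h (mod 18) : h ∈ H}
2+0=2, 2+6=8, 2+12=14

2 + H = {2, 8, 14}


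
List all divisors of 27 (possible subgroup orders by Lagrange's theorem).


Lagrange's theorem: |H| divides |G|
|G| = 27
Divisors of 27: 1, 3, 9, 27

Possible subgroup orders: {1, 3, 9, 27}


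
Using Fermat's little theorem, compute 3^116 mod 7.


Fermat's little theorem: if p is prime and gcd(a,p)=1, then a^(p-1) ≡ 1 (mod p)
p = 7 is prime, gcd(3,7) = 1
Reduce exponent: 116 mod 6 = 2
So 3^116 ≡ 3^2 (mod 7)
3^2 mod 7 = 2

3^116 ≡ 2 (mod 7)


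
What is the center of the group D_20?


Z(G) = {g ∈ G | gx = xg for all x ∈ G}
For even n, Z(D_n) = {e, r^(n/2)}: the 180° rotation r^10 commutes with every reflection and rotation

Z(D_20) = {e, r^10}


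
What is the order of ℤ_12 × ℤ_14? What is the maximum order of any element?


|ℤ_12 × ℤ_14| = 12 × 14 = 168
Max element order = lcm(12,14) = 84
Cyclic? No (gcd=2)

|ℤ_12×ℤ_14| = 168, max element order = 84


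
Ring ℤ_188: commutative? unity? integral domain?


ℤ_188 is a commutative ring with unity 1; 188 = 2×94 is composite, so 2·94 ≡ 0 gives zero divisors (not an integral domain)
Commutative: Yes
Integral domain: No
Has unity: Yes

ℤ_188: Commutative=Yes, Unity=Yes


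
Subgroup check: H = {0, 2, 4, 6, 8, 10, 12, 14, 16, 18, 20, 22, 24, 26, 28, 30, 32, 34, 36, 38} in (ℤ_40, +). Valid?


Subgroup test for H = {0, 2, 4, 6, 8, 10, 12, 14, 16, 18, 20, 22, 24, 26, 28, 30, 32, 34, 36, 38} in (ℤ_40, +):
(1) 0 ∈ H? Yes
(2) Closure: for all a,b ∈ H, (a+b) mod 40 ∈ H? Yes
(3) Inverses: for all a ∈ H, -a mod 40 ∈ H? Yes

Yes, H is a subgroup of ℤ_40


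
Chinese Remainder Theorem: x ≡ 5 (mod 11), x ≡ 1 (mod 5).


m₁ = 11, m₂ = 5, gcd = 1, so CRT applies. M = m₁·m₂ = 55
Let M₁ = M/m₁ = 5, M₂ = M/m₂ = 11
Find y₁ ≡ M₁⁻¹ (mod m₁): 5⁻¹ ≡ 9 (mod 11)
Find y₂ ≡ M₂⁻¹ (mod m₂): 11⁻¹ ≡ 1 (mod 5)
x = a₁·M₁·y₁ + a₂·M₂·y₂ = 5·5·9 + 1·11·1 = 236
Reduce mod 55: x ≡ 16
Check: 16 mod 11 = 5 ✓, 16 mod 5 = 1 ✓

x ≡ 16 (mod 55)


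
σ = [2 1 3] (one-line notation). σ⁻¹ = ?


To find σ⁻¹, swap domain and range:
σ(1) = 2 → σ⁻¹(2) = 1
σ(2) = 1 → σ⁻¹(1) = 2
σ(3) = 3 → σ⁻¹(3) = 3

σ⁻¹ = [2 1 3]


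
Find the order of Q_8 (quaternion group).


Q_8 = {±1, ±i, ±j, ±k}
|Q_8| = 8

|Q_8 (quaternion group)| = 8


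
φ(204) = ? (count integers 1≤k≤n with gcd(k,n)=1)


Factor n: 204 = 2^2 × 3 × 17
φ(n) = n · ∏(1 - 1/p) over distinct primes p | n
φ(204) = 204 · (1 - 1/2) · (1 - 1/3) · (1 - 1/17) = 64

φ(204) = 64


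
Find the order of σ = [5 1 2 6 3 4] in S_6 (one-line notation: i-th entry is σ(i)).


Cycle decomposition: (1 5 3 2) (4 6)
Cycle lengths: 4, 2
Order = lcm(4, 2) = 4

ord(σ) = 4


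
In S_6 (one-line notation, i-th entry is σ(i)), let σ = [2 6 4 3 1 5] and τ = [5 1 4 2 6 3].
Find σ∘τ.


σ∘τ: apply τ first, then σ
1 →τ 5 →σ 1
2 →τ 1 →σ 2
3 →τ 4 →σ 3
4 →τ 2 →σ 6
5 →τ 6 →σ 5
6 →τ 3 →σ 4

σ∘τ = [1 2 3 6 5 4]


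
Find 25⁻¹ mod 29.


Use the extended Euclidean algorithm to write 1 = 25·s + 29·t; then s mod 29 is the inverse.
Euclidean algorithm:
  25 = 0·29 + 25
  29 = 1·25 + 4
  25 = 6·4 + 1
  4 = 4·1 + 0
gcd(25,29) = 1
Back-substitution gives: 25·(7) + 29·(-6) = 1
So 25⁻¹ ≡ 7 ≡ 7 (mod 29)
Check: 25 × 7 = 175 ≡ 1 (mod 29) ✓

25⁻¹ ≡ 7 (mod 29)


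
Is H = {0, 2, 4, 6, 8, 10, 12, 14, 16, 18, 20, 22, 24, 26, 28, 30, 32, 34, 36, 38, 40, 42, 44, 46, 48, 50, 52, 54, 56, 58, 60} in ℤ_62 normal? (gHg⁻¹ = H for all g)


H = {0, 2, 4, 6, 8, 10, 12, 14, 16, 18, 20, 22, 24, 26, 28, 30, 32, 34, 36, 38, 40, 42, 44, 46, 48, 50, 52, 54, 56, 58, 60} in ℤ_62
ℤ_62 is abelian; every subgroup of an abelian group is normal

Yes, normal subgroup


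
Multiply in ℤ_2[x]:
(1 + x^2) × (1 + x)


Expand and collect like terms; reduce coefficients mod 2:
x^0: 1·1 = 1 ≡ 1 (mod 2)
x^1: 1·1 + 0·1 = 1 ≡ 1 (mod 2)
x^2: 0·1 + 1·1 = 1 ≡ 1 (mod 2)
x^3: 1·1 = 1 ≡ 1 (mod 2)
Result: 1 + x + x^2 + x^3

f · g = 1 + x + x^2 + x^3


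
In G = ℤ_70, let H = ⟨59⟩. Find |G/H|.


|⟨59⟩| = n / gcd(59, 70) = 70 / 1 = 70
H is normal (ℤ_70 is abelian).
|G/H| = |G| / |H| = 70 / 70 = 1

|G/H| = 1


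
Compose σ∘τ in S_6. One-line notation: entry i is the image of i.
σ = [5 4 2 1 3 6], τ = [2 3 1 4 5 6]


σ∘τ: apply τ first, then σ
1 →τ 2 →σ 4
2 →τ 3 →σ 2
3 →τ 1 →σ 5
4 →τ 4 →σ 1
5 →τ 5 →σ 3
6 →τ 6 →σ 6

σ∘τ = [4 2 5 1 3 6]


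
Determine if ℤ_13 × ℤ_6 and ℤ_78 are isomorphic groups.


Comparing ℤ_13 × ℤ_6 and ℤ_78:
gcd(13,6) = 1, so ℤ_13 × ℤ_6 ≅ ℤ_78 (CRT)

Yes, ℤ_13 × ℤ_6 ≅ ℤ_78


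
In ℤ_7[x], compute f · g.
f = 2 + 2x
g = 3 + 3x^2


Expand and collect like terms; reduce coefficients mod 7:
x^0: 2·3 = 6 ≡ 6 (mod 7)
x^1: 2·0 + 2·3 = 6 ≡ 6 (mod 7)
x^2: 2·3 + 2·0 = 6 ≡ 6 (mod 7)
x^3: 2·3 = 6 ≡ 6 (mod 7)
Result: 6 + 6x + 6x^2 + 6x^3

f · g = 6 + 6x + 6x^2 + 6x^3


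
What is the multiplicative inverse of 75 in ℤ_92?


Use the extended Euclidean algorithm to write 1 = 75·s + 92·t; then s mod 92 is the inverse.
Euclidean algorithm:
  75 = 0·92 + 75
  92 = 1·75 + 17
  75 = 4·17 + 7
  17 = 2·7 + 3
  7 = 2·3 + 1
  3 = 3·1 + 0
gcd(75,92) = 1
Back-substitution gives: 75·(27) + 92·(-22) = 1
So 75⁻¹ ≡ 27 ≡ 27 (mod 92)
Check: 75 × 27 = 2025 ≡ 1 (mod 92) ✓

75⁻¹ ≡ 27 (mod 92)


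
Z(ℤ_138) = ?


Z(G) = {g ∈ G | gx = xg for all x ∈ G}
ℤ_138 is abelian, so Z(G) = G

Z(ℤ_138) = ℤ_138


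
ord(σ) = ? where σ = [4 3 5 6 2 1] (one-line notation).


Cycle decomposition: (1 4 6) (2 3 5)
Cycle lengths: 3, 3
Order = lcm(3, 3) = 3

ord(σ) = 3


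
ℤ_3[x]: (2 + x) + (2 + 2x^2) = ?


Add coefficients mod 3:
x^0: 2 + 2 = 1 (mod 3)
x^1: 1 + 0 = 1 (mod 3)
x^2: 0 + 2 = 2 (mod 3)
Result: 1 + x + 2x^2

f + g = 1 + x + 2x^2


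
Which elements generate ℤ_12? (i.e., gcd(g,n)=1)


g generates ℤ_n iff gcd(g,n) = 1
Checking each g ∈ {1,...,11}:
gcd(1,12) = 1
gcd(2,12) = 2
gcd(3,12) = 3
gcd(4,12) = 4
gcd(5,12) = 1
gcd(6,12) = 6
gcd(7,12) = 1
gcd(8,12) = 4
gcd(9,12) = 3
gcd(10,12) = 2
gcd(11,12) = 1
Generators: {1, 5, 7, 11}
Number of generators = φ(12) = 4

Generators of ℤ_12 = {1, 5, 7, 11}


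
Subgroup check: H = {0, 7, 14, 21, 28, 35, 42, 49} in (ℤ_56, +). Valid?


Subgroup test for H = {0, 7, 14, 21, 28, 35, 42, 49} in (ℤ_56, +):
(1) 0 ∈ H? Yes
(2) Closure: for all a,b ∈ H, (a+b) mod 56 ∈ H? Yes
(3) Inverses: for all a ∈ H, -a mod 56 ∈ H? Yes

Yes, H is a subgroup of ℤ_56


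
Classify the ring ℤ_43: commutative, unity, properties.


ℤ_43 is a commutative ring with unity 1; 43 is prime, so ℤ_43 is a field (hence an integral domain)
Commutative: Yes
Integral domain: Yes
Has unity: Yes

ℤ_43: Commutative=Yes, Unity=Yes


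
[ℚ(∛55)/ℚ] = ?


∛55 has minimal polynomial x³ - 55 (irreducible over ℚ since 55 is not a perfect cube)

[ℚ(∛55)/ℚ] = 3


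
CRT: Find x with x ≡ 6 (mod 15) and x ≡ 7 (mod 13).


m₁ = 15, m₂ = 13, gcd = 1, so CRT applies. M = m₁·m₂ = 195
Let M₁ = M/m₁ = 13, M₂ = M/m₂ = 15
Find y₁ ≡ M₁⁻¹ (mod m₁): 13⁻¹ ≡ 7 (mod 15)
Find y₂ ≡ M₂⁻¹ (mod m₂): 15⁻¹ ≡ 7 (mod 13)
x = a₁·M₁·y₁ + a₂·M₂·y₂ = 6·13·7 + 7·15·7 = 1281
Reduce mod 195: x ≡ 111
Check: 111 mod 15 = 6 ✓, 111 mod 13 = 7 ✓

x ≡ 111 (mod 195)


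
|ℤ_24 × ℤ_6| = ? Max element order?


|ℤ_24 × ℤ_6| = 24 × 6 = 144
Max element order = lcm(24,6) = 24
Cyclic? No (gcd=6)

|ℤ_24×ℤ_6| = 144, max element order = 24


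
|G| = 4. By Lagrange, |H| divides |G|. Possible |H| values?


Lagrange's theorem: |H| divides |G|
|G| = 4
Divisors of 4: 1, 2, 4

Possible subgroup orders: {1, 2, 4}


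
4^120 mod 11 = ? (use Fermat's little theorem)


Fermat's little theorem: if p is prime and gcd(a,p)=1, then a^(p-1) ≡ 1 (mod p)
p = 11 is prime, gcd(4,11) = 1
Reduce exponent: 120 mod 10 = 0
So 4^120 ≡ 4^0 (mod 11)
4^0 = 1

4^120 ≡ 1 (mod 11)


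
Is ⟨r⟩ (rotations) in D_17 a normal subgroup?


H = ⟨r⟩ (rotations) in D_17
The rotation subgroup ⟨r⟩ has index 2 in D_17, so it is normal

Yes, normal subgroup


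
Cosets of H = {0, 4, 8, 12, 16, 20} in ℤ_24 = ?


H = {0, 4, 8, 12, 16, 20}, |H| = 6
Number of cosets = |G|/|H| = 24/6 = 4
0 + H = {0, 4, 8, 12, 16, 20}
1 + H = {1, 5, 9, 13, 17, 21}
2 + H = {2, 6, 10, 14, 18, 22}
3 + H = {3, 7, 11, 15, 19, 23}

Cosets: 0+H={0,4,8,12,16,20}; 1+H={1,5,9,13,17,21}; 2+H={2,6,10,14,18,22}; 3+H={3,7,11,15,19,23}
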